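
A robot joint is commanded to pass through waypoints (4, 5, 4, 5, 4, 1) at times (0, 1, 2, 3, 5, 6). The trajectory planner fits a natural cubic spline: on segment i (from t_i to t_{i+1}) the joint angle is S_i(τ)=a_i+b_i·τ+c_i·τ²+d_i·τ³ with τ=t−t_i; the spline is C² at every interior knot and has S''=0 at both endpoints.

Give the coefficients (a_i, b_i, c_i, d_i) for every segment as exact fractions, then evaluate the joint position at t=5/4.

  seg 0: a=4 b=32/19 c=0 d=-13/19
  seg 1: a=5 b=-7/19 c=-39/19 d=27/19
  seg 2: a=4 b=-4/19 c=42/19 d=-1
  seg 3: a=5 b=23/19 c=-15/19 d=-5/152
  seg 4: a=4 b=-89/38 c=-75/76 d=25/76
S(5/4) = 5839/1216

Δ: Δ0=1, Δ1=-1, Δ2=1, Δ3=-1/2, Δ4=-3
row 1: diag=4, rhs=-12; c'=1/4, d'=-3
row 2: denom=4−1·1/4=15/4; d'=(12−1·-3)/(15/4)=4
row 3: denom=6−1·4/15=86/15; d'=(-9−1·4)/(86/15)=-195/86
row 4: denom=6−2·15/43=228/43; d'=(-15−2·-195/86)/(228/43)=-75/38
back: M4=-75/38
back: M3=-195/86−15/43·-75/38=-30/19
back: M2=4−4/15·-30/19=84/19
back: M1=-3−1/4·84/19=-78/19
M: M0=0, M1=-78/19, M2=84/19, M3=-30/19, M4=-75/38, M5=0
seg 0: a=4, c=M0/2=0, d=(M1−M0)/(6·1)=-13/19, b=Δ0−h0·(2M0+M1)/6=32/19
seg 1: a=5, c=M1/2=-39/19, d=(M2−M1)/(6·1)=27/19, b=Δ1−h1·(2M1+M2)/6=-7/19
seg 2: a=4, c=M2/2=42/19, d=(M3−M2)/(6·1)=-1, b=Δ2−h2·(2M2+M3)/6=-4/19
seg 3: a=5, c=M3/2=-15/19, d=(M4−M3)/(6·2)=-5/152, b=Δ3−h3·(2M3+M4)/6=23/19
seg 4: a=4, c=M4/2=-75/76, d=(M5−M4)/(6·1)=25/76, b=Δ4−h4·(2M4+M5)/6=-89/38
t_q=5/4 → seg 1, τ=1/4; S=5+-7/19·τ+-39/19·τ²+27/19·τ³=5839/1216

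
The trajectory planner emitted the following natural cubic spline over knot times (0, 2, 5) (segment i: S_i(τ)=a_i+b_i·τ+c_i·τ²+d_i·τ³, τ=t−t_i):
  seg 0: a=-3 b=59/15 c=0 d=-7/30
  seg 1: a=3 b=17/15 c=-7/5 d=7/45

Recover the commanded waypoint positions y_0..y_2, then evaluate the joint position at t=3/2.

y_0=-3 y_1=3 y_2=-2
S(3/2) = 169/80

y_0 = S_0(0) = a_0 = -3
y_1 = S_1(0) = a_1 = 3
y_2 = S_1(3) = -2
t_q=3/2 is in segment 0 (τ=3/2); S_0(τ)=169/80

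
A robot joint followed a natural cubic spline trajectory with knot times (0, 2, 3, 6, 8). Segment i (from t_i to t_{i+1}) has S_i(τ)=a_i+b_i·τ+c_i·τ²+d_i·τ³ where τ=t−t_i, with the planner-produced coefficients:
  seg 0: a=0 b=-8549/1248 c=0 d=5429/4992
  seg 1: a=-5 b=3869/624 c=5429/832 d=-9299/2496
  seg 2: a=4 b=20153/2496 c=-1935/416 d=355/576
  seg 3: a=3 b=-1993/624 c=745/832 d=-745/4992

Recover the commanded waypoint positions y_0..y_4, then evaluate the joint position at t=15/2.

y_0=0 y_1=-5 y_2=4 y_3=3 y_4=-1
S(15/2) = -3725/13312

y_0 = S_0(0) = a_0 = 0
y_1 = S_1(0) = a_1 = -5
y_2 = S_2(0) = a_2 = 4
y_3 = S_3(0) = a_3 = 3
y_4 = S_3(2) = -1
t_q=15/2 is in segment 3 (τ=3/2); S_3(τ)=-3725/13312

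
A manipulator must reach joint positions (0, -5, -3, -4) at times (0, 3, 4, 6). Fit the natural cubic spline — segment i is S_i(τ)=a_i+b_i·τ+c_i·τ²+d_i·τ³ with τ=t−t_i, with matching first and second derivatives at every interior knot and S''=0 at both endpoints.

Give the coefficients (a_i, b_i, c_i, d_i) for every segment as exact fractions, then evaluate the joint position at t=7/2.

Δ: Δ0=-5/3, Δ1=2, Δ2=-1/2
row 1: diag=8, rhs=22; c'=1/8, d'=11/4
row 2: denom=6−1·1/8=47/8; d'=(-15−1·11/4)/(47/8)=-142/47
back: M2=-142/47
back: M1=11/4−1/8·-142/47=147/47
M: M0=0, M1=147/47, M2=-142/47, M3=0
seg 0: a=0, c=M0/2=0, d=(M1−M0)/(6·3)=49/282, b=Δ0−h0·(2M0+M1)/6=-911/282
seg 1: a=-5, c=M1/2=147/94, d=(M2−M1)/(6·1)=-289/282, b=Δ1−h1·(2M1+M2)/6=206/141
seg 2: a=-3, c=M2/2=-71/47, d=(M3−M2)/(6·2)=71/282, b=Δ2−h2·(2M2+M3)/6=427/282
t_q=7/2 → seg 1, τ=1/2; S=-5+206/141·τ+147/94·τ²+-289/282·τ³=-3013/752

  seg 0: a=0 b=-911/282 c=0 d=49/282
  seg 1: a=-5 b=206/141 c=147/94 d=-289/282
  seg 2: a=-3 b=427/282 c=-71/47 d=71/282
S(7/2) = -3013/752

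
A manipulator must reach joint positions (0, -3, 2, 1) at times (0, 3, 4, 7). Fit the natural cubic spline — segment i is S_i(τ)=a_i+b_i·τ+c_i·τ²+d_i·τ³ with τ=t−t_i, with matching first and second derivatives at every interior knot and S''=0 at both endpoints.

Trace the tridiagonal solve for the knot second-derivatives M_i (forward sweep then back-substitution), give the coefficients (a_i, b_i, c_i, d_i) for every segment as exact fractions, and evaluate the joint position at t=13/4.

Δ: Δ0=-1, Δ1=5, Δ2=-1/3
row 1: diag=8, rhs=36; c'=1/8, d'=9/2
row 2: denom=8−1·1/8=63/8; d'=(-32−1·9/2)/(63/8)=-292/63
back: M2=-292/63
back: M1=9/2−1/8·-292/63=320/63
M: M0=0, M1=320/63, M2=-292/63, M3=0
seg 0: a=0, c=M0/2=0, d=(M1−M0)/(6·3)=160/567, b=Δ0−h0·(2M0+M1)/6=-223/63
seg 1: a=-3, c=M1/2=160/63, d=(M2−M1)/(6·1)=-34/21, b=Δ1−h1·(2M1+M2)/6=257/63
seg 2: a=2, c=M2/2=-146/63, d=(M3−M2)/(6·3)=146/567, b=Δ2−h2·(2M2+M3)/6=271/63
t_q=13/4 → seg 1, τ=1/4; S=-3+257/63·τ+160/63·τ²+-34/21·τ³=-1241/672

  seg 0: a=0 b=-223/63 c=0 d=160/567
  seg 1: a=-3 b=257/63 c=160/63 d=-34/21
  seg 2: a=2 b=271/63 c=-146/63 d=146/567
S(13/4) = -1241/672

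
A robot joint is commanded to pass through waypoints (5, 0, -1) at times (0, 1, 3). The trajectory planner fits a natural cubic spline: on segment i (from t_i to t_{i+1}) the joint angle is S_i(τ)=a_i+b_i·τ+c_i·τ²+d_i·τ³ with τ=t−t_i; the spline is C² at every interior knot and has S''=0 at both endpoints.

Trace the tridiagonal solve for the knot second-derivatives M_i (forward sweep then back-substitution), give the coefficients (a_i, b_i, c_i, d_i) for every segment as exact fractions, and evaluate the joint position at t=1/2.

Δ: Δ0=-5, Δ1=-1/2
row 1: diag=6, rhs=27; c'=1/3, d'=9/2
back: M1=9/2
M: M0=0, M1=9/2, M2=0
seg 0: a=5, c=M0/2=0, d=(M1−M0)/(6·1)=3/4, b=Δ0−h0·(2M0+M1)/6=-23/4
seg 1: a=0, c=M1/2=9/4, d=(M2−M1)/(6·2)=-3/8, b=Δ1−h1·(2M1+M2)/6=-7/2
t_q=1/2 → seg 0, τ=1/2; S=5+-23/4·τ+0·τ²+3/4·τ³=71/32

  seg 0: a=5 b=-23/4 c=0 d=3/4
  seg 1: a=0 b=-7/2 c=9/4 d=-3/8
S(1/2) = 71/32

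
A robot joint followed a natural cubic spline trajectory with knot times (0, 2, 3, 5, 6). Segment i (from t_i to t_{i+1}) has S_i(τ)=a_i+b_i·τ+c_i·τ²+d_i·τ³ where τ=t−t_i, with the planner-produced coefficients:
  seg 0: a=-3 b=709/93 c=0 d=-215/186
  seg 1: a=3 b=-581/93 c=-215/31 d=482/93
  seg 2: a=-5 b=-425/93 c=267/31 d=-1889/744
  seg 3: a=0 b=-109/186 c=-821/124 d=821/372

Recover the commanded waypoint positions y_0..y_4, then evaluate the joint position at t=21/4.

y_0 = S_0(0) = a_0 = -3
y_1 = S_1(0) = a_1 = 3
y_2 = S_2(0) = a_2 = -5
y_3 = S_3(0) = a_3 = 0
y_4 = S_3(1) = -5
t_q=21/4 is in segment 3 (τ=1/4); S_3(τ)=-4173/7936

y_0=-3 y_1=3 y_2=-5 y_3=0 y_4=-5
S(21/4) = -4173/7936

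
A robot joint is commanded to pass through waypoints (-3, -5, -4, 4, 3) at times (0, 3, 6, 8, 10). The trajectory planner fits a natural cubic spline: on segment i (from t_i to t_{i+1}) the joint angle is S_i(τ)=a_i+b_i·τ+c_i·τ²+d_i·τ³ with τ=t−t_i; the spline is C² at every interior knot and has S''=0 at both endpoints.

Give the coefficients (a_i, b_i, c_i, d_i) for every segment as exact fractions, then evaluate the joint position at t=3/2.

Δ: Δ0=-2/3, Δ1=1/3, Δ2=4, Δ3=-1/2
row 1: diag=12, rhs=6; c'=1/4, d'=1/2
row 2: denom=10−3·1/4=37/4; d'=(22−3·1/2)/(37/4)=82/37
row 3: denom=8−2·8/37=280/37; d'=(-27−2·82/37)/(280/37)=-1163/280
back: M3=-1163/280
back: M2=82/37−8/37·-1163/280=109/35
back: M1=1/2−1/4·109/35=-39/140
M: M0=0, M1=-39/140, M2=109/35, M3=-1163/280, M4=0
seg 0: a=-3, c=M0/2=0, d=(M1−M0)/(6·3)=-13/840, b=Δ0−h0·(2M0+M1)/6=-443/840
seg 1: a=-5, c=M1/2=-39/280, d=(M2−M1)/(6·3)=95/504, b=Δ1−h1·(2M1+M2)/6=-397/420
seg 2: a=-4, c=M2/2=109/70, d=(M3−M2)/(6·2)=-407/672, b=Δ2−h2·(2M2+M3)/6=397/120
seg 3: a=4, c=M3/2=-1163/560, d=(M4−M3)/(6·2)=1163/3360, b=Δ3−h3·(2M3+M4)/6=953/420
t_q=3/2 → seg 0, τ=3/2; S=-3+-443/840·τ+0·τ²+-13/840·τ³=-8609/2240

  seg 0: a=-3 b=-443/840 c=0 d=-13/840
  seg 1: a=-5 b=-397/420 c=-39/280 d=95/504
  seg 2: a=-4 b=397/120 c=109/70 d=-407/672
  seg 3: a=4 b=953/420 c=-1163/560 d=1163/3360
S(3/2) = -8609/2240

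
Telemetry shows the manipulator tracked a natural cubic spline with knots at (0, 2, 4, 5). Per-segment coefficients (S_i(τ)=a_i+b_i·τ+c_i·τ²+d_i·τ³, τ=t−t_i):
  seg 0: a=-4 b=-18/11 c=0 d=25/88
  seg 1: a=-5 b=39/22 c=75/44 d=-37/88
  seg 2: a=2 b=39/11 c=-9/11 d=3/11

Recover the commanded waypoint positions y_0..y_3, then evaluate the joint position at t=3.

y_0 = S_0(0) = a_0 = -4
y_1 = S_1(0) = a_1 = -5
y_2 = S_2(0) = a_2 = 2
y_3 = S_2(1) = 5
t_q=3 is in segment 1 (τ=1); S_1(τ)=-171/88

y_0=-4 y_1=-5 y_2=2 y_3=5
S(3) = -171/88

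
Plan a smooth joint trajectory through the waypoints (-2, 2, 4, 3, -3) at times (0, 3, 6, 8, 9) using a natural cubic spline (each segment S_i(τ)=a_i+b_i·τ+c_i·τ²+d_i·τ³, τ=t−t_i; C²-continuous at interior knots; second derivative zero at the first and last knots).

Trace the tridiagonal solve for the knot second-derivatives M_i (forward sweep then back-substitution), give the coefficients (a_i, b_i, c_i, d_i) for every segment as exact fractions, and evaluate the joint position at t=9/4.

Δ: Δ0=4/3, Δ1=2/3, Δ2=-1/2, Δ3=-6
row 1: diag=12, rhs=-4; c'=1/4, d'=-1/3
row 2: denom=10−3·1/4=37/4; d'=(-7−3·-1/3)/(37/4)=-24/37
row 3: denom=6−2·8/37=206/37; d'=(-33−2·-24/37)/(206/37)=-1173/206
back: M3=-1173/206
back: M2=-24/37−8/37·-1173/206=60/103
back: M1=-1/3−1/4·60/103=-148/309
M: M0=0, M1=-148/309, M2=60/103, M3=-1173/206, M4=0
seg 0: a=-2, c=M0/2=0, d=(M1−M0)/(6·3)=-74/2781, b=Δ0−h0·(2M0+M1)/6=162/103
seg 1: a=2, c=M1/2=-74/309, d=(M2−M1)/(6·3)=164/2781, b=Δ1−h1·(2M1+M2)/6=88/103
seg 2: a=4, c=M2/2=30/103, d=(M3−M2)/(6·2)=-431/824, b=Δ2−h2·(2M2+M3)/6=104/103
seg 3: a=3, c=M3/2=-1173/412, d=(M4−M3)/(6·1)=391/412, b=Δ3−h3·(2M3+M4)/6=-845/206
t_q=9/4 → seg 0, τ=9/4; S=-2+162/103·τ+0·τ²+-74/2781·τ³=4073/3296

  seg 0: a=-2 b=162/103 c=0 d=-74/2781
  seg 1: a=2 b=88/103 c=-74/309 d=164/2781
  seg 2: a=4 b=104/103 c=30/103 d=-431/824
  seg 3: a=3 b=-845/206 c=-1173/412 d=391/412
S(9/4) = 4073/3296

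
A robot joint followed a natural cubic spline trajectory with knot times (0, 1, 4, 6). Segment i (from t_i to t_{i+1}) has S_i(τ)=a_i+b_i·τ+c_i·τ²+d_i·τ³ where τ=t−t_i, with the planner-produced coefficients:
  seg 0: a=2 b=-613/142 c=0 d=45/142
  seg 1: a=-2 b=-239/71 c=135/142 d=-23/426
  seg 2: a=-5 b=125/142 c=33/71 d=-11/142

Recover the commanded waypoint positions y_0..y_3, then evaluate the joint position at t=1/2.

y_0=2 y_1=-2 y_2=-5 y_3=-2
S(1/2) = -135/1136

y_0 = S_0(0) = a_0 = 2
y_1 = S_1(0) = a_1 = -2
y_2 = S_2(0) = a_2 = -5
y_3 = S_2(2) = -2
t_q=1/2 is in segment 0 (τ=1/2); S_0(τ)=-135/1136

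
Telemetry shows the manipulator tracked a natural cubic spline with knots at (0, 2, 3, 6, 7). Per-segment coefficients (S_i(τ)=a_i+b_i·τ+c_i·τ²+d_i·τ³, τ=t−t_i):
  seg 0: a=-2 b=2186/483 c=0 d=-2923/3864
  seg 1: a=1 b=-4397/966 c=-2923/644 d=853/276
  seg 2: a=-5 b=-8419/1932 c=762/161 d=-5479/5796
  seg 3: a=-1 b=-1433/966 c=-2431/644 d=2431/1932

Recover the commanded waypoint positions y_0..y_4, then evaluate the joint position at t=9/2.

y_0 = S_0(0) = a_0 = -2
y_1 = S_1(0) = a_1 = 1
y_2 = S_2(0) = a_2 = -5
y_3 = S_3(0) = a_3 = -1
y_4 = S_3(1) = -5
t_q=9/2 is in segment 2 (τ=3/2); S_2(τ)=-21009/5152

y_0=-2 y_1=1 y_2=-5 y_3=-1 y_4=-5
S(9/2) = -21009/5152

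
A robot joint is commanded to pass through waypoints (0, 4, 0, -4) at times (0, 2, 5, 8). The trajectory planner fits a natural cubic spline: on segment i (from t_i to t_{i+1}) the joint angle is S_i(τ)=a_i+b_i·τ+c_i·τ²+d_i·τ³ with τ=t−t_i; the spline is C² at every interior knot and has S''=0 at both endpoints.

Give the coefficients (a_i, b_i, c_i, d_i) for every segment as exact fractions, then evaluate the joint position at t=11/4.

  seg 0: a=0 b=302/111 c=0 d=-20/111
  seg 1: a=4 b=62/111 c=-40/37 d=50/333
  seg 2: a=0 b=-208/111 c=10/37 d=-10/333
S(11/4) = 4587/1184

Δ: Δ0=2, Δ1=-4/3, Δ2=-4/3
row 1: diag=10, rhs=-20; c'=3/10, d'=-2
row 2: denom=12−3·3/10=111/10; d'=(0−3·-2)/(111/10)=20/37
back: M2=20/37
back: M1=-2−3/10·20/37=-80/37
M: M0=0, M1=-80/37, M2=20/37, M3=0
seg 0: a=0, c=M0/2=0, d=(M1−M0)/(6·2)=-20/111, b=Δ0−h0·(2M0+M1)/6=302/111
seg 1: a=4, c=M1/2=-40/37, d=(M2−M1)/(6·3)=50/333, b=Δ1−h1·(2M1+M2)/6=62/111
seg 2: a=0, c=M2/2=10/37, d=(M3−M2)/(6·3)=-10/333, b=Δ2−h2·(2M2+M3)/6=-208/111
t_q=11/4 → seg 1, τ=3/4; S=4+62/111·τ+-40/37·τ²+50/333·τ³=4587/1184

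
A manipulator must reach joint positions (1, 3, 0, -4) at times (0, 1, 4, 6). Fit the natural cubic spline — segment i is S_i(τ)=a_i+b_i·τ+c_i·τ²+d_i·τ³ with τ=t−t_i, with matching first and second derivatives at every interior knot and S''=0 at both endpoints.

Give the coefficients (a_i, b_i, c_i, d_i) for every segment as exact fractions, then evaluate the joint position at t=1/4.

Δ: Δ0=2, Δ1=-1, Δ2=-2
row 1: diag=8, rhs=-18; c'=3/8, d'=-9/4
row 2: denom=10−3·3/8=71/8; d'=(-6−3·-9/4)/(71/8)=6/71
back: M2=6/71
back: M1=-9/4−3/8·6/71=-162/71
M: M0=0, M1=-162/71, M2=6/71, M3=0
seg 0: a=1, c=M0/2=0, d=(M1−M0)/(6·1)=-27/71, b=Δ0−h0·(2M0+M1)/6=169/71
seg 1: a=3, c=M1/2=-81/71, d=(M2−M1)/(6·3)=28/213, b=Δ1−h1·(2M1+M2)/6=88/71
seg 2: a=0, c=M2/2=3/71, d=(M3−M2)/(6·2)=-1/142, b=Δ2−h2·(2M2+M3)/6=-146/71
t_q=1/4 → seg 0, τ=1/4; S=1+169/71·τ+0·τ²+-27/71·τ³=7221/4544

  seg 0: a=1 b=169/71 c=0 d=-27/71
  seg 1: a=3 b=88/71 c=-81/71 d=28/213
  seg 2: a=0 b=-146/71 c=3/71 d=-1/142
S(1/4) = 7221/4544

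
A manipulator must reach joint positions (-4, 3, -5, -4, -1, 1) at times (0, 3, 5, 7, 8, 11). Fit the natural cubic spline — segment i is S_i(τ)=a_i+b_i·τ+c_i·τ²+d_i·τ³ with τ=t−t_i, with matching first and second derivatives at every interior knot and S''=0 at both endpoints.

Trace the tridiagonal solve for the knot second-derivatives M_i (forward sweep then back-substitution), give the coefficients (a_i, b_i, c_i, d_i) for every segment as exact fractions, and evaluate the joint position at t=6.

Δ: Δ0=7/3, Δ1=-4, Δ2=1/2, Δ3=3, Δ4=2/3
row 1: diag=10, rhs=-38; c'=1/5, d'=-19/5
row 2: denom=8−2·1/5=38/5; d'=(27−2·-19/5)/(38/5)=173/38
row 3: denom=6−2·5/19=104/19; d'=(15−2·173/38)/(104/19)=14/13
row 4: denom=8−1·19/104=813/104; d'=(-14−1·14/13)/(813/104)=-1568/813
back: M4=-1568/813
back: M3=14/13−19/104·-1568/813=1162/813
back: M2=173/38−5/19·1162/813=6791/1626
back: M1=-19/5−1/5·6791/1626=-7537/1626
M: M0=0, M1=-7537/1626, M2=6791/1626, M3=1162/813, M4=-1568/813, M5=0
seg 0: a=-4, c=M0/2=0, d=(M1−M0)/(6·3)=-7537/29268, b=Δ0−h0·(2M0+M1)/6=15125/3252
seg 1: a=3, c=M1/2=-7537/3252, d=(M2−M1)/(6·2)=199/271, b=Δ1−h1·(2M1+M2)/6=-3743/1626
seg 2: a=-5, c=M2/2=6791/3252, d=(M3−M2)/(6·2)=-1489/6504, b=Δ2−h2·(2M2+M3)/6=-4489/1626
seg 3: a=-4, c=M3/2=581/813, d=(M4−M3)/(6·1)=-455/813, b=Δ3−h3·(2M3+M4)/6=771/271
seg 4: a=-1, c=M4/2=-784/813, d=(M5−M4)/(6·3)=784/7317, b=Δ4−h4·(2M4+M5)/6=2110/813
t_q=6 → seg 2, τ=1; S=-5+-4489/1626·τ+6791/3252·τ²+-1489/6504·τ³=-38383/6504

  seg 0: a=-4 b=15125/3252 c=0 d=-7537/29268
  seg 1: a=3 b=-3743/1626 c=-7537/3252 d=199/271
  seg 2: a=-5 b=-4489/1626 c=6791/3252 d=-1489/6504
  seg 3: a=-4 b=771/271 c=581/813 d=-455/813
  seg 4: a=-1 b=2110/813 c=-784/813 d=784/7317
S(6) = -38383/6504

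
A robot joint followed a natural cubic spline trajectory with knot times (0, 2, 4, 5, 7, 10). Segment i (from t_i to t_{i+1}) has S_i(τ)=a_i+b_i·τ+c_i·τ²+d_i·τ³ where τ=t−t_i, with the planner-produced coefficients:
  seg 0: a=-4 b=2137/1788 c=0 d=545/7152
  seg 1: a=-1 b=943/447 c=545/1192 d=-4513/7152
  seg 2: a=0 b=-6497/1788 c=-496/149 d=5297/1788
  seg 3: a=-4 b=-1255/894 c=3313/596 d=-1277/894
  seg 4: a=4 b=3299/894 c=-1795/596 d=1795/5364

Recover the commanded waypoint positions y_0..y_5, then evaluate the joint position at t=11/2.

y_0 = S_0(0) = a_0 = -4
y_1 = S_1(0) = a_1 = -1
y_2 = S_2(0) = a_2 = 0
y_3 = S_3(0) = a_3 = -4
y_4 = S_4(0) = a_4 = 4
y_5 = S_4(3) = -3
t_q=11/2 is in segment 3 (τ=1/2); S_3(τ)=-4161/1192

y_0=-4 y_1=-1 y_2=0 y_3=-4 y_4=4 y_5=-3
S(11/2) = -4161/1192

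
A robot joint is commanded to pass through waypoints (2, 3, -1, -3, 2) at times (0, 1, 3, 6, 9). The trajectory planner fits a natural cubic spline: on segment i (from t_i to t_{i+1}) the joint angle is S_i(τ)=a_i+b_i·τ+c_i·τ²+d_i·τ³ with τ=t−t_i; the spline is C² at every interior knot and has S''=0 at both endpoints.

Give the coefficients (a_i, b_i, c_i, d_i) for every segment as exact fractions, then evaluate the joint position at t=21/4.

  seg 0: a=2 b=323/206 c=0 d=-117/206
  seg 1: a=3 b=-14/103 c=-351/206 d=159/412
  seg 2: a=-1 b=-239/103 c=63/103 d=-56/2781
  seg 3: a=-3 b=83/103 c=133/309 d=-133/2781
S(21/4) = -5527/1648

Δ: Δ0=1, Δ1=-2, Δ2=-2/3, Δ3=5/3
row 1: diag=6, rhs=-18; c'=1/3, d'=-3
row 2: denom=10−2·1/3=28/3; d'=(8−2·-3)/(28/3)=3/2
row 3: denom=12−3·9/28=309/28; d'=(14−3·3/2)/(309/28)=266/309
back: M3=266/309
back: M2=3/2−9/28·266/309=126/103
back: M1=-3−1/3·126/103=-351/103
M: M0=0, M1=-351/103, M2=126/103, M3=266/309, M4=0
seg 0: a=2, c=M0/2=0, d=(M1−M0)/(6·1)=-117/206, b=Δ0−h0·(2M0+M1)/6=323/206
seg 1: a=3, c=M1/2=-351/206, d=(M2−M1)/(6·2)=159/412, b=Δ1−h1·(2M1+M2)/6=-14/103
seg 2: a=-1, c=M2/2=63/103, d=(M3−M2)/(6·3)=-56/2781, b=Δ2−h2·(2M2+M3)/6=-239/103
seg 3: a=-3, c=M3/2=133/309, d=(M4−M3)/(6·3)=-133/2781, b=Δ3−h3·(2M3+M4)/6=83/103
t_q=21/4 → seg 2, τ=9/4; S=-1+-239/103·τ+63/103·τ²+-56/2781·τ³=-5527/1648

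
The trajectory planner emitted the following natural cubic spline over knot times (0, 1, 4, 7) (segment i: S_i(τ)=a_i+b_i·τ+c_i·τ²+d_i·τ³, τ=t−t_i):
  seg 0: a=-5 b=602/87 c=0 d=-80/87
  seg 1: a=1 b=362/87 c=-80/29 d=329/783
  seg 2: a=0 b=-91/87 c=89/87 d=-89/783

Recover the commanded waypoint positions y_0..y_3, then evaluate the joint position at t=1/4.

y_0 = S_0(0) = a_0 = -5
y_1 = S_1(0) = a_1 = 1
y_2 = S_2(0) = a_2 = 0
y_3 = S_2(3) = 3
t_q=1/4 is in segment 0 (τ=1/4); S_0(τ)=-381/116

y_0=-5 y_1=1 y_2=0 y_3=3
S(1/4) = -381/116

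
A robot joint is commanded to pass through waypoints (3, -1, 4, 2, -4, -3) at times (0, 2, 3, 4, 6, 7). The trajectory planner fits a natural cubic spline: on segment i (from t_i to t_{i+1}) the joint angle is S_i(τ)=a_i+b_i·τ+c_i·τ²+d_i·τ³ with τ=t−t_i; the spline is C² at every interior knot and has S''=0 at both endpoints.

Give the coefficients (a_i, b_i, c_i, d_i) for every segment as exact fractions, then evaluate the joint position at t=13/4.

Δ: Δ0=-2, Δ1=5, Δ2=-2, Δ3=-3, Δ4=1
row 1: diag=6, rhs=42; c'=1/6, d'=7
row 2: denom=4−1·1/6=23/6; d'=(-42−1·7)/(23/6)=-294/23
row 3: denom=6−1·6/23=132/23; d'=(-6−1·-294/23)/(132/23)=13/11
row 4: denom=6−2·23/66=175/33; d'=(24−2·13/11)/(175/33)=102/25
back: M4=102/25
back: M3=13/11−23/66·102/25=-6/25
back: M2=-294/23−6/23·-6/25=-318/25
back: M1=7−1/6·-318/25=228/25
M: M0=0, M1=228/25, M2=-318/25, M3=-6/25, M4=102/25, M5=0
seg 0: a=3, c=M0/2=0, d=(M1−M0)/(6·2)=19/25, b=Δ0−h0·(2M0+M1)/6=-126/25
seg 1: a=-1, c=M1/2=114/25, d=(M2−M1)/(6·1)=-91/25, b=Δ1−h1·(2M1+M2)/6=102/25
seg 2: a=4, c=M2/2=-159/25, d=(M3−M2)/(6·1)=52/25, b=Δ2−h2·(2M2+M3)/6=57/25
seg 3: a=2, c=M3/2=-3/25, d=(M4−M3)/(6·2)=9/25, b=Δ3−h3·(2M3+M4)/6=-21/5
seg 4: a=-4, c=M4/2=51/25, d=(M5−M4)/(6·1)=-17/25, b=Δ4−h4·(2M4+M5)/6=-9/25
t_q=13/4 → seg 2, τ=1/4; S=4+57/25·τ+-159/25·τ²+52/25·τ³=841/200

  seg 0: a=3 b=-126/25 c=0 d=19/25
  seg 1: a=-1 b=102/25 c=114/25 d=-91/25
  seg 2: a=4 b=57/25 c=-159/25 d=52/25
  seg 3: a=2 b=-21/5 c=-3/25 d=9/25
  seg 4: a=-4 b=-9/25 c=51/25 d=-17/25
S(13/4) = 841/200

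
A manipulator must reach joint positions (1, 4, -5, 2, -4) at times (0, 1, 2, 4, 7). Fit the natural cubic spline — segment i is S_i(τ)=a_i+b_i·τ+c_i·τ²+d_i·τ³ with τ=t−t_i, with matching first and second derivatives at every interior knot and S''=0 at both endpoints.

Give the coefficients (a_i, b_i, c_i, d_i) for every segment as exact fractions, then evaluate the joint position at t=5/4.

  seg 0: a=1 b=725/107 c=0 d=-404/107
  seg 1: a=4 b=-487/107 c=-1212/107 d=736/107
  seg 2: a=-5 b=-703/107 c=996/107 d=-1829/856
  seg 3: a=2 b=1075/214 c=-1503/428 d=167/428
S(5/4) = 242/107

Δ: Δ0=3, Δ1=-9, Δ2=7/2, Δ3=-2
row 1: diag=4, rhs=-72; c'=1/4, d'=-18
row 2: denom=6−1·1/4=23/4; d'=(75−1·-18)/(23/4)=372/23
row 3: denom=10−2·8/23=214/23; d'=(-33−2·372/23)/(214/23)=-1503/214
back: M3=-1503/214
back: M2=372/23−8/23·-1503/214=1992/107
back: M1=-18−1/4·1992/107=-2424/107
M: M0=0, M1=-2424/107, M2=1992/107, M3=-1503/214, M4=0
seg 0: a=1, c=M0/2=0, d=(M1−M0)/(6·1)=-404/107, b=Δ0−h0·(2M0+M1)/6=725/107
seg 1: a=4, c=M1/2=-1212/107, d=(M2−M1)/(6·1)=736/107, b=Δ1−h1·(2M1+M2)/6=-487/107
seg 2: a=-5, c=M2/2=996/107, d=(M3−M2)/(6·2)=-1829/856, b=Δ2−h2·(2M2+M3)/6=-703/107
seg 3: a=2, c=M3/2=-1503/428, d=(M4−M3)/(6·3)=167/428, b=Δ3−h3·(2M3+M4)/6=1075/214
t_q=5/4 → seg 1, τ=1/4; S=4+-487/107·τ+-1212/107·τ²+736/107·τ³=242/107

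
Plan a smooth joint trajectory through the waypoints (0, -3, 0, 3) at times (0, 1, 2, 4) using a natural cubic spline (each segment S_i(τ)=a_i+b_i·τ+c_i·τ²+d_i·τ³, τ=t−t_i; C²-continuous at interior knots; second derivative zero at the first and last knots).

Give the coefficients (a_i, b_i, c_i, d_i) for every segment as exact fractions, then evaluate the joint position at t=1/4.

  seg 0: a=0 b=-213/46 c=0 d=75/46
  seg 1: a=-3 b=6/23 c=225/46 d=-99/46
  seg 2: a=0 b=165/46 c=-36/23 d=6/23
S(1/4) = -3333/2944

Δ: Δ0=-3, Δ1=3, Δ2=3/2
row 1: diag=4, rhs=36; c'=1/4, d'=9
row 2: denom=6−1·1/4=23/4; d'=(-9−1·9)/(23/4)=-72/23
back: M2=-72/23
back: M1=9−1/4·-72/23=225/23
M: M0=0, M1=225/23, M2=-72/23, M3=0
seg 0: a=0, c=M0/2=0, d=(M1−M0)/(6·1)=75/46, b=Δ0−h0·(2M0+M1)/6=-213/46
seg 1: a=-3, c=M1/2=225/46, d=(M2−M1)/(6·1)=-99/46, b=Δ1−h1·(2M1+M2)/6=6/23
seg 2: a=0, c=M2/2=-36/23, d=(M3−M2)/(6·2)=6/23, b=Δ2−h2·(2M2+M3)/6=165/46
t_q=1/4 → seg 0, τ=1/4; S=0+-213/46·τ+0·τ²+75/46·τ³=-3333/2944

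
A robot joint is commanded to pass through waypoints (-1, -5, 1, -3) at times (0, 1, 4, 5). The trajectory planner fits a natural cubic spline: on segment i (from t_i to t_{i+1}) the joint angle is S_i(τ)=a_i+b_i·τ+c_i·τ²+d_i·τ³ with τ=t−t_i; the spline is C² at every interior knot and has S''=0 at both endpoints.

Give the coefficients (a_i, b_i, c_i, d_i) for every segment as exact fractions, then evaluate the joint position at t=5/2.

  seg 0: a=-1 b=-26/5 c=0 d=6/5
  seg 1: a=-5 b=-8/5 c=18/5 d=-4/5
  seg 2: a=1 b=-8/5 c=-18/5 d=6/5
S(5/2) = -2

Δ: Δ0=-4, Δ1=2, Δ2=-4
row 1: diag=8, rhs=36; c'=3/8, d'=9/2
row 2: denom=8−3·3/8=55/8; d'=(-36−3·9/2)/(55/8)=-36/5
back: M2=-36/5
back: M1=9/2−3/8·-36/5=36/5
M: M0=0, M1=36/5, M2=-36/5, M3=0
seg 0: a=-1, c=M0/2=0, d=(M1−M0)/(6·1)=6/5, b=Δ0−h0·(2M0+M1)/6=-26/5
seg 1: a=-5, c=M1/2=18/5, d=(M2−M1)/(6·3)=-4/5, b=Δ1−h1·(2M1+M2)/6=-8/5
seg 2: a=1, c=M2/2=-18/5, d=(M3−M2)/(6·1)=6/5, b=Δ2−h2·(2M2+M3)/6=-8/5
t_q=5/2 → seg 1, τ=3/2; S=-5+-8/5·τ+18/5·τ²+-4/5·τ³=-2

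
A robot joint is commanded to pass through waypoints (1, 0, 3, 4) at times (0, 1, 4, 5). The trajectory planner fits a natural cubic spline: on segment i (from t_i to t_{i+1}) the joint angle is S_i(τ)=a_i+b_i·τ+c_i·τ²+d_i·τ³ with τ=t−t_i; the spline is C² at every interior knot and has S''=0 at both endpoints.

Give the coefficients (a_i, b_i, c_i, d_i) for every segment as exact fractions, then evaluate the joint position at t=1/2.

  seg 0: a=1 b=-71/55 c=0 d=16/55
  seg 1: a=0 b=-23/55 c=48/55 d=-2/15
  seg 2: a=3 b=67/55 c=-18/55 d=6/55
S(1/2) = 43/110

Δ: Δ0=-1, Δ1=1, Δ2=1
row 1: diag=8, rhs=12; c'=3/8, d'=3/2
row 2: denom=8−3·3/8=55/8; d'=(0−3·3/2)/(55/8)=-36/55
back: M2=-36/55
back: M1=3/2−3/8·-36/55=96/55
M: M0=0, M1=96/55, M2=-36/55, M3=0
seg 0: a=1, c=M0/2=0, d=(M1−M0)/(6·1)=16/55, b=Δ0−h0·(2M0+M1)/6=-71/55
seg 1: a=0, c=M1/2=48/55, d=(M2−M1)/(6·3)=-2/15, b=Δ1−h1·(2M1+M2)/6=-23/55
seg 2: a=3, c=M2/2=-18/55, d=(M3−M2)/(6·1)=6/55, b=Δ2−h2·(2M2+M3)/6=67/55
t_q=1/2 → seg 0, τ=1/2; S=1+-71/55·τ+0·τ²+16/55·τ³=43/110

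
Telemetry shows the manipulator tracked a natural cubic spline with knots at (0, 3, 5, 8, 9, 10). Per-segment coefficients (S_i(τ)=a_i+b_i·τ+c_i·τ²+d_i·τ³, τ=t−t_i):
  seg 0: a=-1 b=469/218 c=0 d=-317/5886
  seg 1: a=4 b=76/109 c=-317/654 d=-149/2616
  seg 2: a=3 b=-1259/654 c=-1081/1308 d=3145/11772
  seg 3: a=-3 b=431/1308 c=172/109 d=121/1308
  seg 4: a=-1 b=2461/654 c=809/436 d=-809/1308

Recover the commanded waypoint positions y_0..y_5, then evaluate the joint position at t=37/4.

y_0 = S_0(0) = a_0 = -1
y_1 = S_1(0) = a_1 = 4
y_2 = S_2(0) = a_2 = 3
y_3 = S_3(0) = a_3 = -3
y_4 = S_4(0) = a_4 = -1
y_5 = S_4(1) = 4
t_q=37/4 is in segment 4 (τ=1/4); S_4(τ)=1313/27904

y_0=-1 y_1=4 y_2=3 y_3=-3 y_4=-1 y_5=4
S(37/4) = 1313/27904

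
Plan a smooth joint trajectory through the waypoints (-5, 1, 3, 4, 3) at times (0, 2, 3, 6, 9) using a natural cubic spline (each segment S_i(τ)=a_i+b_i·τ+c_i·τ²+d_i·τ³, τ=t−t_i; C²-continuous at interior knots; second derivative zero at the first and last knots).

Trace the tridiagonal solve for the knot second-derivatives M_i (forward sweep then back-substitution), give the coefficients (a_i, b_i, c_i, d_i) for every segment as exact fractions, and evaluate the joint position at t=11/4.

Δ: Δ0=3, Δ1=2, Δ2=1/3, Δ3=-1/3
row 1: diag=6, rhs=-6; c'=1/6, d'=-1
row 2: denom=8−1·1/6=47/6; d'=(-10−1·-1)/(47/6)=-54/47
row 3: denom=12−3·18/47=510/47; d'=(-4−3·-54/47)/(510/47)=-13/255
back: M3=-13/255
back: M2=-54/47−18/47·-13/255=-96/85
back: M1=-1−1/6·-96/85=-69/85
M: M0=0, M1=-69/85, M2=-96/85, M3=-13/255, M4=0
seg 0: a=-5, c=M0/2=0, d=(M1−M0)/(6·2)=-23/340, b=Δ0−h0·(2M0+M1)/6=278/85
seg 1: a=1, c=M1/2=-69/170, d=(M2−M1)/(6·1)=-9/170, b=Δ1−h1·(2M1+M2)/6=209/85
seg 2: a=3, c=M2/2=-48/85, d=(M3−M2)/(6·3)=55/918, b=Δ2−h2·(2M2+M3)/6=253/170
seg 3: a=4, c=M3/2=-13/510, d=(M4−M3)/(6·3)=13/4590, b=Δ3−h3·(2M3+M4)/6=-24/85
t_q=11/4 → seg 1, τ=3/4; S=1+209/85·τ+-69/170·τ²+-9/170·τ³=28217/10880

  seg 0: a=-5 b=278/85 c=0 d=-23/340
  seg 1: a=1 b=209/85 c=-69/170 d=-9/170
  seg 2: a=3 b=253/170 c=-48/85 d=55/918
  seg 3: a=4 b=-24/85 c=-13/510 d=13/4590
S(11/4) = 28217/10880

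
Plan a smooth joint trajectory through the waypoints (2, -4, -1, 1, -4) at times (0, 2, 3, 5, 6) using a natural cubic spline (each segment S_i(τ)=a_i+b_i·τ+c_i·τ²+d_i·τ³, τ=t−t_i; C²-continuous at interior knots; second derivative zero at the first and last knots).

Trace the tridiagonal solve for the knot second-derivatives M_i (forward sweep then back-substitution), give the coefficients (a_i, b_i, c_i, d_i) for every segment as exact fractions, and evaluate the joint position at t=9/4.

  seg 0: a=2 b=-157/31 c=0 d=16/31
  seg 1: a=-4 b=35/31 c=96/31 d=-38/31
  seg 2: a=-1 b=113/31 c=-18/31 d=-23/62
  seg 3: a=1 b=-97/31 c=-87/31 d=29/31
S(9/4) = -3515/992

Δ: Δ0=-3, Δ1=3, Δ2=1, Δ3=-5
row 1: diag=6, rhs=36; c'=1/6, d'=6
row 2: denom=6−1·1/6=35/6; d'=(-12−1·6)/(35/6)=-108/35
row 3: denom=6−2·12/35=186/35; d'=(-36−2·-108/35)/(186/35)=-174/31
back: M3=-174/31
back: M2=-108/35−12/35·-174/31=-36/31
back: M1=6−1/6·-36/31=192/31
M: M0=0, M1=192/31, M2=-36/31, M3=-174/31, M4=0
seg 0: a=2, c=M0/2=0, d=(M1−M0)/(6·2)=16/31, b=Δ0−h0·(2M0+M1)/6=-157/31
seg 1: a=-4, c=M1/2=96/31, d=(M2−M1)/(6·1)=-38/31, b=Δ1−h1·(2M1+M2)/6=35/31
seg 2: a=-1, c=M2/2=-18/31, d=(M3−M2)/(6·2)=-23/62, b=Δ2−h2·(2M2+M3)/6=113/31
seg 3: a=1, c=M3/2=-87/31, d=(M4−M3)/(6·1)=29/31, b=Δ3−h3·(2M3+M4)/6=-97/31
t_q=9/4 → seg 1, τ=1/4; S=-4+35/31·τ+96/31·τ²+-38/31·τ³=-3515/992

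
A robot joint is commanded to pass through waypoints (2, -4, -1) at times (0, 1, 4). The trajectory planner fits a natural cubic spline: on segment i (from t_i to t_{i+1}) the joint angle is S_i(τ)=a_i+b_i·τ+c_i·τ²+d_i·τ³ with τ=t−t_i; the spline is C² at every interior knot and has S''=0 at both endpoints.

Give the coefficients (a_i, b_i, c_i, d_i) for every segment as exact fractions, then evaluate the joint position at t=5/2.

Δ: Δ0=-6, Δ1=1
row 1: diag=8, rhs=42; c'=3/8, d'=21/4
back: M1=21/4
M: M0=0, M1=21/4, M2=0
seg 0: a=2, c=M0/2=0, d=(M1−M0)/(6·1)=7/8, b=Δ0−h0·(2M0+M1)/6=-55/8
seg 1: a=-4, c=M1/2=21/8, d=(M2−M1)/(6·3)=-7/24, b=Δ1−h1·(2M1+M2)/6=-17/4
t_q=5/2 → seg 1, τ=3/2; S=-4+-17/4·τ+21/8·τ²+-7/24·τ³=-349/64

  seg 0: a=2 b=-55/8 c=0 d=7/8
  seg 1: a=-4 b=-17/4 c=21/8 d=-7/24
S(5/2) = -349/64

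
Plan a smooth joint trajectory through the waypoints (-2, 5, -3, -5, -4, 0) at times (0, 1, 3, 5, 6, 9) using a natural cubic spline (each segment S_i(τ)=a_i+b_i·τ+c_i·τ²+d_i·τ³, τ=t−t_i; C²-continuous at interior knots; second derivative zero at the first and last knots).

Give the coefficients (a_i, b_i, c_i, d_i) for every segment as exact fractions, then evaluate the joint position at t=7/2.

  seg 0: a=-2 b=25703/2814 c=0 d=-6005/2814
  seg 1: a=5 b=3844/1407 c=-6005/938 d=8543/5628
  seg 2: a=-3 b=-6557/1407 c=1269/469 d=-88/201
  seg 3: a=-5 b=1279/1407 c=37/469 d=17/1407
  seg 4: a=-4 b=1552/1407 c=54/469 d=-6/469
S(7/2) = -8833/1876

Δ: Δ0=7, Δ1=-4, Δ2=-1, Δ3=1, Δ4=4/3
row 1: diag=6, rhs=-66; c'=1/3, d'=-11
row 2: denom=8−2·1/3=22/3; d'=(18−2·-11)/(22/3)=60/11
row 3: denom=6−2·3/11=60/11; d'=(12−2·60/11)/(60/11)=1/5
row 4: denom=8−1·11/60=469/60; d'=(2−1·1/5)/(469/60)=108/469
back: M4=108/469
back: M3=1/5−11/60·108/469=74/469
back: M2=60/11−3/11·74/469=2538/469
back: M1=-11−1/3·2538/469=-6005/469
M: M0=0, M1=-6005/469, M2=2538/469, M3=74/469, M4=108/469, M5=0
seg 0: a=-2, c=M0/2=0, d=(M1−M0)/(6·1)=-6005/2814, b=Δ0−h0·(2M0+M1)/6=25703/2814
seg 1: a=5, c=M1/2=-6005/938, d=(M2−M1)/(6·2)=8543/5628, b=Δ1−h1·(2M1+M2)/6=3844/1407
seg 2: a=-3, c=M2/2=1269/469, d=(M3−M2)/(6·2)=-88/201, b=Δ2−h2·(2M2+M3)/6=-6557/1407
seg 3: a=-5, c=M3/2=37/469, d=(M4−M3)/(6·1)=17/1407, b=Δ3−h3·(2M3+M4)/6=1279/1407
seg 4: a=-4, c=M4/2=54/469, d=(M5−M4)/(6·3)=-6/469, b=Δ4−h4·(2M4+M5)/6=1552/1407
t_q=7/2 → seg 2, τ=1/2; S=-3+-6557/1407·τ+1269/469·τ²+-88/201·τ³=-8833/1876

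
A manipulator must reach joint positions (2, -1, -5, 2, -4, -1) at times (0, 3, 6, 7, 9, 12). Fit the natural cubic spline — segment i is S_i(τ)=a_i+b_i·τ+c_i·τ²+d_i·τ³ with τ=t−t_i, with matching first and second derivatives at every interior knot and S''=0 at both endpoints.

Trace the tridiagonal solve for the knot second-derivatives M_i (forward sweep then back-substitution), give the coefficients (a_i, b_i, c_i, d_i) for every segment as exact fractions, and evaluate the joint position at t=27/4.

Δ: Δ0=-1, Δ1=-4/3, Δ2=7, Δ3=-3, Δ4=1
row 1: diag=12, rhs=-2; c'=1/4, d'=-1/6
row 2: denom=8−3·1/4=29/4; d'=(50−3·-1/6)/(29/4)=202/29
row 3: denom=6−1·4/29=170/29; d'=(-60−1·202/29)/(170/29)=-971/85
row 4: denom=10−2·29/85=792/85; d'=(24−2·-971/85)/(792/85)=181/36
back: M4=181/36
back: M3=-971/85−29/85·181/36=-473/36
back: M2=202/29−4/29·-473/36=79/9
back: M1=-1/6−1/4·79/9=-85/36
M: M0=0, M1=-85/36, M2=79/9, M3=-473/36, M4=181/36, M5=0
seg 0: a=2, c=M0/2=0, d=(M1−M0)/(6·3)=-85/648, b=Δ0−h0·(2M0+M1)/6=13/72
seg 1: a=-1, c=M1/2=-85/72, d=(M2−M1)/(6·3)=401/648, b=Δ1−h1·(2M1+M2)/6=-121/36
seg 2: a=-5, c=M2/2=79/18, d=(M3−M2)/(6·1)=-263/72, b=Δ2−h2·(2M2+M3)/6=451/72
seg 3: a=2, c=M3/2=-473/72, d=(M4−M3)/(6·2)=109/72, b=Δ3−h3·(2M3+M4)/6=49/12
seg 4: a=-4, c=M4/2=181/72, d=(M5−M4)/(6·3)=-181/648, b=Δ4−h4·(2M4+M5)/6=-145/36
t_q=27/4 → seg 2, τ=3/4; S=-5+451/72·τ+79/18·τ²+-263/72·τ³=961/1536

  seg 0: a=2 b=13/72 c=0 d=-85/648
  seg 1: a=-1 b=-121/36 c=-85/72 d=401/648
  seg 2: a=-5 b=451/72 c=79/18 d=-263/72
  seg 3: a=2 b=49/12 c=-473/72 d=109/72
  seg 4: a=-4 b=-145/36 c=181/72 d=-181/648
S(27/4) = 961/1536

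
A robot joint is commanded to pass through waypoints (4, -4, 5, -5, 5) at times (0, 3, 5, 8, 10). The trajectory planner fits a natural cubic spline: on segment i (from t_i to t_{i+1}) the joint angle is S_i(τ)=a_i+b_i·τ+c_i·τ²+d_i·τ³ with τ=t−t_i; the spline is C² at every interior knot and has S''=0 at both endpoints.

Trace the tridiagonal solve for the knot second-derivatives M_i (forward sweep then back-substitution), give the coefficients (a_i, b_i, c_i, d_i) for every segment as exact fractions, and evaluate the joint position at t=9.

  seg 0: a=4 b=-9793/1740 c=0 d=5153/15660
  seg 1: a=-4 b=2833/870 c=5153/1740 d=-1357/1160
  seg 2: a=5 b=463/435 c=-353/87 d=3382/3915
  seg 3: a=-5 b=19/435 c=539/145 d=-539/870
S(9) = -539/290

Δ: Δ0=-8/3, Δ1=9/2, Δ2=-10/3, Δ3=5
row 1: diag=10, rhs=43; c'=1/5, d'=43/10
row 2: denom=10−2·1/5=48/5; d'=(-47−2·43/10)/(48/5)=-139/24
row 3: denom=10−3·5/16=145/16; d'=(50−3·-139/24)/(145/16)=1078/145
back: M3=1078/145
back: M2=-139/24−5/16·1078/145=-706/87
back: M1=43/10−1/5·-706/87=5153/870
M: M0=0, M1=5153/870, M2=-706/87, M3=1078/145, M4=0
seg 0: a=4, c=M0/2=0, d=(M1−M0)/(6·3)=5153/15660, b=Δ0−h0·(2M0+M1)/6=-9793/1740
seg 1: a=-4, c=M1/2=5153/1740, d=(M2−M1)/(6·2)=-1357/1160, b=Δ1−h1·(2M1+M2)/6=2833/870
seg 2: a=5, c=M2/2=-353/87, d=(M3−M2)/(6·3)=3382/3915, b=Δ2−h2·(2M2+M3)/6=463/435
seg 3: a=-5, c=M3/2=539/145, d=(M4−M3)/(6·2)=-539/870, b=Δ3−h3·(2M3+M4)/6=19/435
t_q=9 → seg 3, τ=1; S=-5+19/435·τ+539/145·τ²+-539/870·τ³=-539/290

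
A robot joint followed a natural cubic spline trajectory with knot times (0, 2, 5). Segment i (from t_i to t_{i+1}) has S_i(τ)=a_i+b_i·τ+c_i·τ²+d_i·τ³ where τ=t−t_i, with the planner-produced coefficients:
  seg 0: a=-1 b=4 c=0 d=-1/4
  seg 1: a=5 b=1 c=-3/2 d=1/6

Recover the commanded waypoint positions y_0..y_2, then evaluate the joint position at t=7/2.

y_0 = S_0(0) = a_0 = -1
y_1 = S_1(0) = a_1 = 5
y_2 = S_1(3) = -1
t_q=7/2 is in segment 1 (τ=3/2); S_1(τ)=59/16

y_0=-1 y_1=5 y_2=-1
S(7/2) = 59/16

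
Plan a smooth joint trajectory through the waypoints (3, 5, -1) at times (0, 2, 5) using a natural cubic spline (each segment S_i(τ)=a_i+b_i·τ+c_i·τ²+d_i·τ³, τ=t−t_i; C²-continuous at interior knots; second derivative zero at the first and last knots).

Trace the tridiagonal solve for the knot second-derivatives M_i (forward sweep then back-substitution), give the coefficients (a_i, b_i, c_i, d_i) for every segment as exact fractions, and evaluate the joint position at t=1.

Δ: Δ0=1, Δ1=-2
row 1: diag=10, rhs=-18; c'=3/10, d'=-9/5
back: M1=-9/5
M: M0=0, M1=-9/5, M2=0
seg 0: a=3, c=M0/2=0, d=(M1−M0)/(6·2)=-3/20, b=Δ0−h0·(2M0+M1)/6=8/5
seg 1: a=5, c=M1/2=-9/10, d=(M2−M1)/(6·3)=1/10, b=Δ1−h1·(2M1+M2)/6=-1/5
t_q=1 → seg 0, τ=1; S=3+8/5·τ+0·τ²+-3/20·τ³=89/20

  seg 0: a=3 b=8/5 c=0 d=-3/20
  seg 1: a=5 b=-1/5 c=-9/10 d=1/10
S(1) = 89/20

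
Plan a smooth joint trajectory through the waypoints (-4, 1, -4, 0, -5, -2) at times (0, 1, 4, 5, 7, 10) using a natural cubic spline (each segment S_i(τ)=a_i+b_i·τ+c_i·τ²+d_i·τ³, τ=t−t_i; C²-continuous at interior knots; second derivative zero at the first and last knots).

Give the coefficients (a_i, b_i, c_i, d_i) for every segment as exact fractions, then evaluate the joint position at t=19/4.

Δ: Δ0=5, Δ1=-5/3, Δ2=4, Δ3=-5/2, Δ4=1
row 1: diag=8, rhs=-40; c'=3/8, d'=-5
row 2: denom=8−3·3/8=55/8; d'=(34−3·-5)/(55/8)=392/55
row 3: denom=6−1·8/55=322/55; d'=(-39−1·392/55)/(322/55)=-2537/322
row 4: denom=10−2·55/161=1500/161; d'=(21−2·-2537/322)/(1500/161)=2959/750
back: M4=2959/750
back: M3=-2537/322−55/161·2959/750=-692/75
back: M2=392/55−8/55·-692/75=3176/375
back: M1=-5−3/8·3176/375=-1022/125
M: M0=0, M1=-1022/125, M2=3176/375, M3=-692/75, M4=2959/750, M5=0
seg 0: a=-4, c=M0/2=0, d=(M1−M0)/(6·1)=-511/375, b=Δ0−h0·(2M0+M1)/6=2386/375
seg 1: a=1, c=M1/2=-511/125, d=(M2−M1)/(6·3)=3121/3375, b=Δ1−h1·(2M1+M2)/6=853/375
seg 2: a=-4, c=M2/2=1588/375, d=(M3−M2)/(6·1)=-1106/375, b=Δ2−h2·(2M2+M3)/6=1018/375
seg 3: a=0, c=M3/2=-346/75, d=(M4−M3)/(6·2)=3293/3000, b=Δ3−h3·(2M3+M4)/6=292/125
seg 4: a=-5, c=M4/2=2959/1500, d=(M5−M4)/(6·3)=-2959/13500, b=Δ4−h4·(2M4+M5)/6=-2209/750
t_q=19/4 → seg 2, τ=3/4; S=-4+1018/375·τ+1588/375·τ²+-1106/375·τ³=-661/800

  seg 0: a=-4 b=2386/375 c=0 d=-511/375
  seg 1: a=1 b=853/375 c=-511/125 d=3121/3375
  seg 2: a=-4 b=1018/375 c=1588/375 d=-1106/375
  seg 3: a=0 b=292/125 c=-346/75 d=3293/3000
  seg 4: a=-5 b=-2209/750 c=2959/1500 d=-2959/13500
S(19/4) = -661/800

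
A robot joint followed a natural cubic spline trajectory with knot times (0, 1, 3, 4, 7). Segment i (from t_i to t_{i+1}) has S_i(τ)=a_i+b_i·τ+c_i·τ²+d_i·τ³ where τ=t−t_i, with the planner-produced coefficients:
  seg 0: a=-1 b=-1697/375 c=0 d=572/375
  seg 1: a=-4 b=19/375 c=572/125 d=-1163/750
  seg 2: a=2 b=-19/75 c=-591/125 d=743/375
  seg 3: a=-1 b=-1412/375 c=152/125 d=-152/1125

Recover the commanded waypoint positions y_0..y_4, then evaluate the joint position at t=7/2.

y_0 = S_0(0) = a_0 = -1
y_1 = S_1(0) = a_1 = -4
y_2 = S_2(0) = a_2 = 2
y_3 = S_3(0) = a_3 = -1
y_4 = S_3(3) = -5
t_q=7/2 is in segment 2 (τ=1/2); S_2(τ)=939/1000

y_0=-1 y_1=-4 y_2=2 y_3=-1 y_4=-5
S(7/2) = 939/1000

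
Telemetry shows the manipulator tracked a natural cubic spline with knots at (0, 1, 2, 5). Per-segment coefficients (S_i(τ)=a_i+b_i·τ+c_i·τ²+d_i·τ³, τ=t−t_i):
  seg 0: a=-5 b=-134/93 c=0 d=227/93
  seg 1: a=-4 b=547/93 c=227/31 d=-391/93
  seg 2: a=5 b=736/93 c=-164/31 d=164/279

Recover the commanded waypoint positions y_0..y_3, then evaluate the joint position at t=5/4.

y_0=-5 y_1=-4 y_2=5 y_3=-3
S(5/4) = -4241/1984

y_0 = S_0(0) = a_0 = -5
y_1 = S_1(0) = a_1 = -4
y_2 = S_2(0) = a_2 = 5
y_3 = S_2(3) = -3
t_q=5/4 is in segment 1 (τ=1/4); S_1(τ)=-4241/1984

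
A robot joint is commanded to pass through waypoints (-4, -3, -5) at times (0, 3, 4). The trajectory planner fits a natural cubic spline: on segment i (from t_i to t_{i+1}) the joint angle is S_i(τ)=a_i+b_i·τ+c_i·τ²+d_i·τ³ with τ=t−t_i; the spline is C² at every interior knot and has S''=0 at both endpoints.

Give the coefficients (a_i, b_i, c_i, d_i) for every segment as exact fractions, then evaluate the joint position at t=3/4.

Δ: Δ0=1/3, Δ1=-2
row 1: diag=8, rhs=-14; c'=1/8, d'=-7/4
back: M1=-7/4
M: M0=0, M1=-7/4, M2=0
seg 0: a=-4, c=M0/2=0, d=(M1−M0)/(6·3)=-7/72, b=Δ0−h0·(2M0+M1)/6=29/24
seg 1: a=-3, c=M1/2=-7/8, d=(M2−M1)/(6·1)=7/24, b=Δ1−h1·(2M1+M2)/6=-17/12
t_q=3/4 → seg 0, τ=3/4; S=-4+29/24·τ+0·τ²+-7/72·τ³=-1605/512

  seg 0: a=-4 b=29/24 c=0 d=-7/72
  seg 1: a=-3 b=-17/12 c=-7/8 d=7/24
S(3/4) = -1605/512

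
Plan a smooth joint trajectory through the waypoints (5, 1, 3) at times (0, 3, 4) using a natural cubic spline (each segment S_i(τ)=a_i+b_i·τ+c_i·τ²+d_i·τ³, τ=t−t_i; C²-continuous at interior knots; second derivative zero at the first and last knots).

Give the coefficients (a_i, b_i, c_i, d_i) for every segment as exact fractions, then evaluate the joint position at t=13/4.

  seg 0: a=5 b=-31/12 c=0 d=5/36
  seg 1: a=1 b=7/6 c=5/4 d=-5/12
S(13/4) = 349/256

Δ: Δ0=-4/3, Δ1=2
row 1: diag=8, rhs=20; c'=1/8, d'=5/2
back: M1=5/2
M: M0=0, M1=5/2, M2=0
seg 0: a=5, c=M0/2=0, d=(M1−M0)/(6·3)=5/36, b=Δ0−h0·(2M0+M1)/6=-31/12
seg 1: a=1, c=M1/2=5/4, d=(M2−M1)/(6·1)=-5/12, b=Δ1−h1·(2M1+M2)/6=7/6
t_q=13/4 → seg 1, τ=1/4; S=1+7/6·τ+5/4·τ²+-5/12·τ³=349/256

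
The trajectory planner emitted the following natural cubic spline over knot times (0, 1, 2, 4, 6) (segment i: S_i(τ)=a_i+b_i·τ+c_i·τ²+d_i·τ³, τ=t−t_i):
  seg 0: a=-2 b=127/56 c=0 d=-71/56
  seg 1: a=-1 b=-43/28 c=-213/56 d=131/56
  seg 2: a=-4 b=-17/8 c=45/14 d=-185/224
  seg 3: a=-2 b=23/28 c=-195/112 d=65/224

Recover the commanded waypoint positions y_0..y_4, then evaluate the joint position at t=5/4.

y_0=-2 y_1=-1 y_2=-4 y_3=-2 y_4=-5
S(5/4) = -5681/3584

y_0 = S_0(0) = a_0 = -2
y_1 = S_1(0) = a_1 = -1
y_2 = S_2(0) = a_2 = -4
y_3 = S_3(0) = a_3 = -2
y_4 = S_3(2) = -5
t_q=5/4 is in segment 1 (τ=1/4); S_1(τ)=-5681/3584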